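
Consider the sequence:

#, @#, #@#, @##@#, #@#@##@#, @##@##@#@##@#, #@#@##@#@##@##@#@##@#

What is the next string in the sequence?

Each term (from the third on) is the two preceding terms concatenated in order: term 3 = #·@# = #@#.
So term 8 is @##@##@#@##@#·#@#@##@#@##@##@#@##@#.

@##@##@#@##@##@#@##@#@##@##@#@##@#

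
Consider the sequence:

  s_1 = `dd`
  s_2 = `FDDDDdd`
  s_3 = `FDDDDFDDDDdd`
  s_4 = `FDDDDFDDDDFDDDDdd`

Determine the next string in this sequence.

The strings grow by a fixed prefix FDDDD each time.
One more step from FDDDDFDDDDFDDDDdd gives the answer.

FDDDDFDDDDFDDDDFDDDDdd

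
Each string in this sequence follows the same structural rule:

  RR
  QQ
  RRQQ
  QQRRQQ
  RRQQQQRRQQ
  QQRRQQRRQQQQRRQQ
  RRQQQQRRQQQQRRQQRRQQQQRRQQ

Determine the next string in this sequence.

QQRRQQRRQQQQRRQQRRQQQQRRQQQQRRQQRRQQQQRRQQ

From term 3 onward, concatenate the second-to-last term with the last: RR·QQ = RRQQ, QQ·RRQQ = QQRRQQ, …
Continuing: QQRRQQRRQQQQRRQQ · RRQQQQRRQQQQRRQQRRQQQQRRQQ gives term 8.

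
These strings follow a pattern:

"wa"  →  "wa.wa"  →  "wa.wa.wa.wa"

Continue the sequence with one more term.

s(k+1) = s(k)·.·s(k) — each term doubles the last with '.' between the halves.
So the next term is two copies of wa.wa.wa.wa with '.' between the halves.

wa.wa.wa.wa.wa.wa.wa.wa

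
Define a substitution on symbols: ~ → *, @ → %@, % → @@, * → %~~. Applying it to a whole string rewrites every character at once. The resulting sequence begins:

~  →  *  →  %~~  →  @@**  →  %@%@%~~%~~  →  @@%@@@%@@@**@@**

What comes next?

Rewriting the 16 symbols of @@%@@@%@@@**@@** one by one yields %@ %@ @@ %@ %@ %@ @@ %@ %@ %@ %~~ %~~ %@ %@ %~~ %~~; concatenated:

%@%@@@%@%@%@@@%@%@%@%~~%~~%@%@%~~%~~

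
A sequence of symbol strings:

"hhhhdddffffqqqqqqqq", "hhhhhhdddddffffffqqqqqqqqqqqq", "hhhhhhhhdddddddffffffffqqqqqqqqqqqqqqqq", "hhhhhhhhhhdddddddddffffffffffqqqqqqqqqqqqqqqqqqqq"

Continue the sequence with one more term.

hhhhhhhhhhhhdddddddddddffffffffffffqqqqqqqqqqqqqqqqqqqqqqqq

The n-th term is 2n h's then 2n-1 d's then 2n f's then 4n q's, where the shown terms are n = 2, 3, 4, 5.
Setting n = 6 gives 12, 11, 12, 24 characters in each block.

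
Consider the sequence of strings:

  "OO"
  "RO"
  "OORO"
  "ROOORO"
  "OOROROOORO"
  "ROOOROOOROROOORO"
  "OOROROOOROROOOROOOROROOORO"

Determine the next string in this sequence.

Each term (from the third on) is the two preceding terms concatenated in order: term 3 = OO·RO = OORO.
So term 8 is ROOOROOOROROOORO·OOROROOOROROOOROOOROROOORO.

ROOOROOOROROOOROOOROROOOROROOOROOOROROOORO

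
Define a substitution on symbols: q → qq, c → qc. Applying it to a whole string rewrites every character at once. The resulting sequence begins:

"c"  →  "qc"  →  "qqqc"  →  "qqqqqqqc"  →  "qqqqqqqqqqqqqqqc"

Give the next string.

Rewriting the 16 symbols of qqqqqqqqqqqqqqqc one by one yields qq qq qq qq qq qq qq qq qq qq qq qq qq qq qq qc; concatenated:

qqqqqqqqqqqqqqqqqqqqqqqqqqqqqqqc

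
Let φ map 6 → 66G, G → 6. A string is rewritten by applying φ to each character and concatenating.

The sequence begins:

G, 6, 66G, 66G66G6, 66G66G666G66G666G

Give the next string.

66G66G666G66G666G66G66G666G66G666G66G66G6

Replace each of the 17 characters of 66G66G666G66G666G in place — 66G 66G 6 66G 66G 6 66G 66G 66G 6 66G 66G 6 66G 66G 66G 6 — and concatenate.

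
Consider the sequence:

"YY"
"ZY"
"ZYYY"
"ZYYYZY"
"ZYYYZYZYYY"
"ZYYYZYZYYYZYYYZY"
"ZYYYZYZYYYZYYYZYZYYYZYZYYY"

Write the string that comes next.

ZYYYZYZYYYZYYYZYZYYYZYZYYYZYYYZYZYYYZYYYZY

This is a Fibonacci-style word recurrence s(k) = s(k−1)·s(k−2): e.g. ZY·YY = ZYYY.
Continuing: ZYYYZYZYYYZYYYZYZYYYZYZYYY · ZYYYZYZYYYZYYYZY gives term 8.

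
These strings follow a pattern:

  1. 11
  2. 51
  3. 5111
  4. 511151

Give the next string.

5111515111

Each term (from the third on) is the previous term followed by the one before it: term 3 = 51·11 = 5111.
So term 5 is 511151·5111.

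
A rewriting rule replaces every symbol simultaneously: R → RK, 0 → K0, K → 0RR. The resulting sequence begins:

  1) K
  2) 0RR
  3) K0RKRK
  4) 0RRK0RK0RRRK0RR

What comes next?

Applying the rule to each of the 15 symbols of 0RRK0RK0RRRK0RR gives the pieces K0 RK RK 0RR K0 RK 0RR K0 RK RK RK 0RR K0 RK RK, which concatenate to the answer.

K0RKRK0RRK0RK0RRK0RKRKRK0RRK0RKRK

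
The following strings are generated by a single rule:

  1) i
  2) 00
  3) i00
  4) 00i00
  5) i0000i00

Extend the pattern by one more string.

From term 3 onward, concatenate the second-to-last term with the last: i·00 = i00, 00·i00 = 00i00, …
So term 6 is 00i00·i0000i00.

00i00i0000i00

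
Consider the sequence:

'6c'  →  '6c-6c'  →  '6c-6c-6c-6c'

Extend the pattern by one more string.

Every step duplicates the string with '-' between the halves.
One more doubling of 6c-6c-6c-6c gives the answer.

6c-6c-6c-6c-6c-6c-6c-6c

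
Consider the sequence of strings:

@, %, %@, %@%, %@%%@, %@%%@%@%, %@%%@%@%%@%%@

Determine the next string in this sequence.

From term 3 onward, concatenate the last term with the second-to-last: %·@ = %@, %@·% = %@%, …
Continuing: %@%%@%@%%@%%@ · %@%%@%@% gives term 8.

%@%%@%@%%@%%@%@%%@%@%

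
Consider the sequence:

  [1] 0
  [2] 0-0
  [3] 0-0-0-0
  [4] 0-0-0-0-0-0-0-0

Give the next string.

s(k+1) = s(k)·-·s(k) — each term doubles the last with '-' between the halves.
Doubling 0-0-0-0-0-0-0-0 with '-' between the halves:

0-0-0-0-0-0-0-0-0-0-0-0-0-0-0-0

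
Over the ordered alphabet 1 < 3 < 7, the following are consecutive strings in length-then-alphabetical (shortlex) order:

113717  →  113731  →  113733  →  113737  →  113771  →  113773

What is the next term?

The successor of 113773 increments the rightmost position that isn't already 7 and resets every position after it to 1.

113777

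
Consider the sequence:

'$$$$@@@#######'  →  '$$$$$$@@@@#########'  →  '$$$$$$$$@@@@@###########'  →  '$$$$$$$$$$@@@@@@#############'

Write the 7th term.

Each string has the form $^{2n} @^{n+1} #^{2n+3}, where the shown terms are n = 2, 3, 4, 5.
Setting n = 8 gives 16, 9, 19 characters in each block.

$$$$$$$$$$$$$$$$@@@@@@@@@###################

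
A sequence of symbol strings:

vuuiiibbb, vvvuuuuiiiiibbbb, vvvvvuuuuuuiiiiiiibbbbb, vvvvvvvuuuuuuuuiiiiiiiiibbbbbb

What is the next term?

Reading off run lengths: v runs 1, 3, 5, 7; u runs 2, 4, 6, 8; i runs 3, 5, 7, 9; b runs 3, 4, 5, 6 — each is linear in n (n = 1, 2, …).
Setting n = 5 gives 9, 10, 11, 7 characters in each block.

vvvvvvvvvuuuuuuuuuuiiiiiiiiiiibbbbbbb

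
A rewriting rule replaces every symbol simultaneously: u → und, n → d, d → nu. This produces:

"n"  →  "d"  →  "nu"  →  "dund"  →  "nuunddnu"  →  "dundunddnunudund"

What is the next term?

nuunddnuunddnunudunddundnuunddnu

φ(dundunddnunudund) expands symbol-by-symbol to nu und d nu und d nu nu d und d und nu und d nu; joining the 16 pieces gives the next term.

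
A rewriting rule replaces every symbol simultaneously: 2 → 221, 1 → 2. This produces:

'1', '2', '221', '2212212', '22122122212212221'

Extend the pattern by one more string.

Rewriting the 17 symbols of 22122122212212221 one by one yields 221 221 2 221 221 2 221 221 221 2 221 221 2 221 221 221 2; concatenated:

22122122212212221221221222122122212212212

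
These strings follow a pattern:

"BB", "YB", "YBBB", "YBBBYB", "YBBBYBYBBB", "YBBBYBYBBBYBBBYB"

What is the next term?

YBBBYBYBBBYBBBYBYBBBYBYBBB

This is a Fibonacci-style word recurrence s(k) = s(k−1)·s(k−2): e.g. YB·BB = YBBB.
So term 7 is YBBBYBYBBBYBBBYB·YBBBYBYBBB.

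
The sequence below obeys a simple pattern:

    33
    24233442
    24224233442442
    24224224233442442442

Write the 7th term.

Every step adds 242 to the front and 442 to the end of the previous string.
From 24224224233442442442, 3 further steps: 24224224233442442442 → 24224224224233442442442442 → 24224224224224233442442442442442 → (answer).

24224224224224224233442442442442442442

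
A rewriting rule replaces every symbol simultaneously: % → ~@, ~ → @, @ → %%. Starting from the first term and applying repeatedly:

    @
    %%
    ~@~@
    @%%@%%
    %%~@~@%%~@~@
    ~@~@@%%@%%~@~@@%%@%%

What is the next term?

φ(~@~@@%%@%%~@~@@%%@%%) expands symbol-by-symbol to @ %% @ %% %% ~@ ~@ %% ~@ ~@ @ %% @ %% %% ~@ ~@ %% ~@ ~@; joining the 20 pieces gives the next term.

@%%@%%%%~@~@%%~@~@@%%@%%%%~@~@%%~@~@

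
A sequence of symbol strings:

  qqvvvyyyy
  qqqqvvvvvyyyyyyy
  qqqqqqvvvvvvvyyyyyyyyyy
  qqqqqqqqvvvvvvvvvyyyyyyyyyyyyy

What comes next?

qqqqqqqqqqvvvvvvvvvvvyyyyyyyyyyyyyyyy

Term n consists of 2n q's, followed by 2n+1 v's, followed by 3n+1 y's (n = 1, 2, …).
For the next term, n = 5, so the run lengths are 10, 11, 16.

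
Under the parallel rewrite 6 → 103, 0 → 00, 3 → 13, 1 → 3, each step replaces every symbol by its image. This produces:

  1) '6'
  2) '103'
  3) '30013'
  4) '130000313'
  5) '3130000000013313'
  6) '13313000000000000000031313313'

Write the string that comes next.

φ(13313000000000000000031313313) expands symbol-by-symbol to 3 13 13 3 13 00 00 00 00 00 00 00 00 00 00 00 00 00 00 00 00 13 3 13 3 13 13 3 13; joining the 29 pieces gives the next term.

31313313000000000000000000000000000000001331331313313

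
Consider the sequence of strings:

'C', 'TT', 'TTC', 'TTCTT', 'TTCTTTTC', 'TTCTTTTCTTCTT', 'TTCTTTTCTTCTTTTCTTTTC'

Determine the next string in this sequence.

This is a Fibonacci-style word recurrence s(k) = s(k−1)·s(k−2): e.g. TT·C = TTC.
So term 8 is TTCTTTTCTTCTTTTCTTTTC·TTCTTTTCTTCTT.

TTCTTTTCTTCTTTTCTTTTCTTCTTTTCTTCTT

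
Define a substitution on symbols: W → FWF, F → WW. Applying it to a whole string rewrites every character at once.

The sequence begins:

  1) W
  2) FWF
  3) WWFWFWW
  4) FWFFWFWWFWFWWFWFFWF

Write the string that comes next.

WWFWFWWWWFWFWWFWFFWFWWFWFWWFWFFWFWWFWFWWWWFWFWW

Replace each of the 19 characters of FWFFWFWWFWFWWFWFFWF in place — WW FWF WW WW FWF WW FWF FWF WW FWF WW FWF FWF WW FWF WW WW FWF WW — and concatenate.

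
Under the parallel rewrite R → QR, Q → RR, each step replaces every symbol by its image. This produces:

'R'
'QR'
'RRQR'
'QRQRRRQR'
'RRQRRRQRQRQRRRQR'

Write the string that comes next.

Rewriting the 16 symbols of RRQRRRQRQRQRRRQR one by one yields QR QR RR QR QR QR RR QR RR QR RR QR QR QR RR QR; concatenated:

QRQRRRQRQRQRRRQRRRQRRRQRQRQRRRQR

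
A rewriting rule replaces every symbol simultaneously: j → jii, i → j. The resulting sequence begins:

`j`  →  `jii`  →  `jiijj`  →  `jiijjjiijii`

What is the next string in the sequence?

Expanding jiijjjiijii: j→jii, i→j, i→j, j→jii, j→jii, j→jii, i→j, i→j, j→jii, i→j, i→j. Concatenated: jii j j jii jii jii j j jii j j.

jiijjjiijiijiijjjiijj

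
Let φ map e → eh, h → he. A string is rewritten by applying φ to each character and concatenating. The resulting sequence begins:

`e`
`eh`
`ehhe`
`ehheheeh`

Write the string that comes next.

ehheheehheehehhe

Apply φ to ehheheeh symbol by symbol: e→eh, h→he, h→he, e→eh, h→he, e→eh, e→eh, h→he; joined: eh he he eh he eh eh he.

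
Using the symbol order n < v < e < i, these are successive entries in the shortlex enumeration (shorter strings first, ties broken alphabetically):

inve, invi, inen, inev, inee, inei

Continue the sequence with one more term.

Find the rightmost character of inei below i, bump it to the next letter, and reset everything to its right to n.

inin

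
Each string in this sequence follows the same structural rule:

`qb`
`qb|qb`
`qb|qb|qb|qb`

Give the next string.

s(k+1) = s(k)·|·s(k) — each term doubles the last with '|' between the halves.
Doubling qb|qb|qb|qb with '|' between the halves:

qb|qb|qb|qb|qb|qb|qb|qb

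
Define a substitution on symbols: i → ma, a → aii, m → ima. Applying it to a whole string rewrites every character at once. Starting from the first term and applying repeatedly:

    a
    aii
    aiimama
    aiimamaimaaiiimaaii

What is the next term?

Replace each of the 19 characters of aiimamaimaaiiimaaii in place — aii ma ma ima aii ima aii ma ima aii aii ma ma ma ima aii aii ma ma — and concatenate.

aiimamaimaaiiimaaiimaimaaiiaiimamamaimaaiiaiimama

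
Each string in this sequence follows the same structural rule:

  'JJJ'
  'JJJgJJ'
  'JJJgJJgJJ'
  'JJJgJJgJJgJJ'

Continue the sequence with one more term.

Every step adds gJJ to the end: s(k+1) = s(k)·gJJ.
Applying this once more to JJJgJJgJJgJJ:

JJJgJJgJJgJJgJJ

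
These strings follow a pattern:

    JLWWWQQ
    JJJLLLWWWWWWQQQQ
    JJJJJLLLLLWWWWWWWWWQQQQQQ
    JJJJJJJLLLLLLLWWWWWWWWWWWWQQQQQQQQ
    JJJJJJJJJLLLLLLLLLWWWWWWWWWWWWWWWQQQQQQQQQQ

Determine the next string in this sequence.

Term n consists of 2n-1 J's, followed by 2n-1 L's, followed by 3n W's, followed by 2n Q's (n = 1, 2, …).
At n = 6 the blocks have lengths 11, 11, 18, 12.

JJJJJJJJJJJLLLLLLLLLLLWWWWWWWWWWWWWWWWWWQQQQQQQQQQQQ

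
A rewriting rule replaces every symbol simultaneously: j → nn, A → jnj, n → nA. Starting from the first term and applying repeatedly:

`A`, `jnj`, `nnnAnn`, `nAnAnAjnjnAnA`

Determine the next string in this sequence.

nAjnjnAjnjnAjnjnnnAnnnAjnjnAjnj

φ(nAnAnAjnjnAnA) expands symbol-by-symbol to nA jnj nA jnj nA jnj nn nA nn nA jnj nA jnj; joining the 13 pieces gives the next term.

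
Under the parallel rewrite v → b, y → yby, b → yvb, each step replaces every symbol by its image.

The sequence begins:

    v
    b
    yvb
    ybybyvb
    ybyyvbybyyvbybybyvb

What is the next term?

ybyyvbybyybybyvbybyyvbybyybybyvbybyyvbybyyvbybybyvb

Replace each of the 19 characters of ybyyvbybyyvbybybyvb in place — yby yvb yby yby b yvb yby yvb yby yby b yvb yby yvb yby yvb yby b yvb — and concatenate.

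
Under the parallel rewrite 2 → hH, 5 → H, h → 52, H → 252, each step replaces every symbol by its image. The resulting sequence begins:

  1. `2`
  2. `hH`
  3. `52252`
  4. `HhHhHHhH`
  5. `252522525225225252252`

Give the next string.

Rewriting the 21 symbols of 252522525225225252252 one by one yields hH H hH H hH hH H hH H hH hH H hH hH H hH H hH hH H hH; concatenated:

hHHhHHhHhHHhHHhHhHHhHhHHhHHhHhHHhH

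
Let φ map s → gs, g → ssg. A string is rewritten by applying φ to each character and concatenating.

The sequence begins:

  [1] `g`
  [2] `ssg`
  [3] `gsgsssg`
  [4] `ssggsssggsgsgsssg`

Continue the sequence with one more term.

Replace each of the 17 characters of ssggsssggsgsgsssg in place — gs gs ssg ssg gs gs gs ssg ssg gs ssg gs ssg gs gs gs ssg — and concatenate.

gsgsssgssggsgsgsssgssggsssggsssggsgsgsssg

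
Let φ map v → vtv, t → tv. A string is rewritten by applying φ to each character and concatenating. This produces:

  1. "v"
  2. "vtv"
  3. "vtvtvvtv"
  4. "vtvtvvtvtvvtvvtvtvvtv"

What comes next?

vtvtvvtvtvvtvvtvtvvtvtvvtvvtvtvvtvvtvtvvtvtvvtvvtvtvvtv

Applying the rule to each of the 21 symbols of vtvtvvtvtvvtvvtvtvvtv gives the pieces vtv tv vtv tv vtv vtv tv vtv tv vtv vtv tv vtv vtv tv vtv tv vtv vtv tv vtv, which concatenate to the answer.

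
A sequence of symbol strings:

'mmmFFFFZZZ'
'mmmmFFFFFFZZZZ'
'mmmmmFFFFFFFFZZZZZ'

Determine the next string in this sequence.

mmmmmmFFFFFFFFFFZZZZZZ

Reading off run lengths: m runs 3, 4, 5; F runs 4, 6, 8; Z runs 3, 4, 5 — each is linear in n, where the shown terms are n = 2, 3, 4.
At n = 5 the blocks have lengths 6, 10, 6.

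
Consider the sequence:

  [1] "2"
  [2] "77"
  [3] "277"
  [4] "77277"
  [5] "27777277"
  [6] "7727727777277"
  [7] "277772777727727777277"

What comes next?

7727727777277277772777727727777277

This is a Fibonacci-style word recurrence s(k) = s(k−2)·s(k−1): e.g. 2·77 = 277.
The next term joins 7727727777277 and 277772777727727777277.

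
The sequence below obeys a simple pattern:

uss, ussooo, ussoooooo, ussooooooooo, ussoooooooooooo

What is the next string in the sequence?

The strings grow by a fixed suffix ooo each time.
So the next term is ussoooooooooooo·ooo.

ussooooooooooooooo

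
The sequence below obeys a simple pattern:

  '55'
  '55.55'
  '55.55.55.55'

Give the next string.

Every step duplicates the string with '.' between the halves.
Doubling 55.55.55.55 with '.' between the halves:

55.55.55.55.55.55.55.55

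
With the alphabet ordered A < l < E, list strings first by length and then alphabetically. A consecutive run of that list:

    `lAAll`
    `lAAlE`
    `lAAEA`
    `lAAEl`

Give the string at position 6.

lAlAA

Stepping forward 2 times from lAAEl: lAAEl → lAAEE, then the target.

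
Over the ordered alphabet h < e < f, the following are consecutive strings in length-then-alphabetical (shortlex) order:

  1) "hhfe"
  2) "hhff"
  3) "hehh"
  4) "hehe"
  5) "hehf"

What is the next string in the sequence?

heeh

The successor of hehf increments the rightmost position that isn't already f and resets every position after it to h.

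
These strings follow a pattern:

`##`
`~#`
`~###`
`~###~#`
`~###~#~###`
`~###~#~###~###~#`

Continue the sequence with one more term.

~###~#~###~###~#~###~#~###

Each term (from the third on) is the previous term followed by the one before it: term 3 = ~#·## = ~###.
Continuing: ~###~#~###~###~# · ~###~#~### gives term 7.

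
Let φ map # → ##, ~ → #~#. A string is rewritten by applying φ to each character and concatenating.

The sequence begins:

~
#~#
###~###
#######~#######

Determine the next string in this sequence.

φ(#######~#######) expands symbol-by-symbol to ## ## ## ## ## ## ## #~# ## ## ## ## ## ## ##; joining the 15 pieces gives the next term.

###############~###############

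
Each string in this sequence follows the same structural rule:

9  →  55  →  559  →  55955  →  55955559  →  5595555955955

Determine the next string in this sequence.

559555595595555955559

This is a Fibonacci-style word recurrence s(k) = s(k−1)·s(k−2): e.g. 55·9 = 559.
So term 7 is 5595555955955·55955559.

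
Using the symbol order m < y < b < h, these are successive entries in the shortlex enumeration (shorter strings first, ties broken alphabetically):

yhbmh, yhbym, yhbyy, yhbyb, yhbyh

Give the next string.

Find the rightmost character of yhbyh below h, bump it to the next letter, and reset everything to its right to m.

yhbbm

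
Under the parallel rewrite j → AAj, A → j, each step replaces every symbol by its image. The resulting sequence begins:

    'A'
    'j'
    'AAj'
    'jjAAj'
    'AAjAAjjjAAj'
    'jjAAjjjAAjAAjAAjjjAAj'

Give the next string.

AAjAAjjjAAjAAjAAjjjAAjjjAAjjjAAjAAjAAjjjAAj

φ(jjAAjjjAAjAAjAAjjjAAj) expands symbol-by-symbol to AAj AAj j j AAj AAj AAj j j AAj j j AAj j j AAj AAj AAj j j AAj; joining the 21 pieces gives the next term.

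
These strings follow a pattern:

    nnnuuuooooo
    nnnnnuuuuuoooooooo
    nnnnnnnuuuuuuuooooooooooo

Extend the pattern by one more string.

Reading off run lengths: n runs 3, 5, 7; u runs 3, 5, 7; o runs 5, 8, 11 — each is linear in n (n = 1, 2, …).
For the next term, n = 4, so the run lengths are 9, 9, 14.

nnnnnnnnnuuuuuuuuuoooooooooooooo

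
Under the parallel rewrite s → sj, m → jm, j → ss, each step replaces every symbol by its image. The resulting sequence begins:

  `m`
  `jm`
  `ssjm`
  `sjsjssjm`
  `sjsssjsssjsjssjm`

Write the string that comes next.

Applying the rule to each of the 16 symbols of sjsssjsssjsjssjm gives the pieces sj ss sj sj sj ss sj sj sj ss sj ss sj sj ss jm, which concatenate to the answer.

sjsssjsjsjsssjsjsjsssjsssjsjssjm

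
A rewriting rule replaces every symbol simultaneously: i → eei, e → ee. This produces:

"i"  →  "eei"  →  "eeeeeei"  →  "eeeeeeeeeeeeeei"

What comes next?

Rewriting the 15 symbols of eeeeeeeeeeeeeei one by one yields ee ee ee ee ee ee ee ee ee ee ee ee ee ee eei; concatenated:

eeeeeeeeeeeeeeeeeeeeeeeeeeeeeei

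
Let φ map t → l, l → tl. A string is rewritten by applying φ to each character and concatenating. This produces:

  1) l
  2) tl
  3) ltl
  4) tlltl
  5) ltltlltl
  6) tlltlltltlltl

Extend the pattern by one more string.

Rewriting the 13 symbols of tlltlltltlltl one by one yields l tl tl l tl tl l tl l tl tl l tl; concatenated:

ltltlltltlltlltltlltl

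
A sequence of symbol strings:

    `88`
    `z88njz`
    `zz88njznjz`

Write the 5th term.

zzzz88njznjznjznjz

s(k+1) = z·s(k)·njz, so each term gains z as a prefix and njz as a suffix.
From zz88njznjz, 2 further steps: zz88njznjz → zzz88njznjznjz → (answer).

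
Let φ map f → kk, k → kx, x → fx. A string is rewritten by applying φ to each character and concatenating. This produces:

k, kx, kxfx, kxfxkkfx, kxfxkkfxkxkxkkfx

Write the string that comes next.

kxfxkkfxkxkxkkfxkxfxkxfxkxkxkkfx

φ(kxfxkkfxkxkxkkfx) expands symbol-by-symbol to kx fx kk fx kx kx kk fx kx fx kx fx kx kx kk fx; joining the 16 pieces gives the next term.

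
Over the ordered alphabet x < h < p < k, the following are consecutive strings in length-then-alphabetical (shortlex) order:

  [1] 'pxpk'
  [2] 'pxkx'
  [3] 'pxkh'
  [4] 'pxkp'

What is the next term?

pxkk

The successor of pxkp increments the rightmost position that isn't already k and resets every position after it to x.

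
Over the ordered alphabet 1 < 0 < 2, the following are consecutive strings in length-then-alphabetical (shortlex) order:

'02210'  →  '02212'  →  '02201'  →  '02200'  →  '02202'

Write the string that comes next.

02221

Find the rightmost character of 02202 below 2, bump it to the next letter, and reset everything to its right to 1.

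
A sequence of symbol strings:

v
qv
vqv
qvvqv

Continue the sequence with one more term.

vqvqvvqv

This is a Fibonacci-style word recurrence s(k) = s(k−2)·s(k−1): e.g. v·qv = vqv.
Continuing: vqv · qvvqv gives term 5.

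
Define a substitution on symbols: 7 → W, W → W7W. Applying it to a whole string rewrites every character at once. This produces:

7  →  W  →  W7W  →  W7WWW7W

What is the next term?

W7WWW7WW7WW7WWW7W

Expanding W7WWW7W: W→W7W, 7→W, W→W7W, W→W7W, W→W7W, 7→W, W→W7W. Concatenated: W7W W W7W W7W W7W W W7W.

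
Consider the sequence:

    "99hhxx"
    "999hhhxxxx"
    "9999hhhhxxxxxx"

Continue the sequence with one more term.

Term n consists of n+1 9's, followed by n+1 h's, followed by 2n x's (n = 1, 2, …).
For the next term, n = 4, so the run lengths are 5, 5, 8.

99999hhhhhxxxxxxxx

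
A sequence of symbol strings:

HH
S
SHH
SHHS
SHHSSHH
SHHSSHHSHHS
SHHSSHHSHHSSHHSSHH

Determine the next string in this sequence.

SHHSSHHSHHSSHHSSHHSHHSSHHSHHS

Each term (from the third on) is the previous term followed by the one before it: term 3 = S·HH = SHH.
Continuing: SHHSSHHSHHSSHHSSHH · SHHSSHHSHHS gives term 8.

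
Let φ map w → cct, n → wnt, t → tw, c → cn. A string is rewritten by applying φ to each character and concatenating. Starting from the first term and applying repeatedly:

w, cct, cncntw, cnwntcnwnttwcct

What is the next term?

Rewriting the 15 symbols of cnwntcnwnttwcct one by one yields cn wnt cct wnt tw cn wnt cct wnt tw tw cct cn cn tw; concatenated:

cnwntcctwnttwcnwntcctwnttwtwcctcncntw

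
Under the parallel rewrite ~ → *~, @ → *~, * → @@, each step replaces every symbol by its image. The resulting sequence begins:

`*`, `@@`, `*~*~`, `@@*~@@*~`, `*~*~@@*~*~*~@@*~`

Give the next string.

@@*~@@*~*~*~@@*~@@*~@@*~*~*~@@*~

Replace each of the 16 characters of *~*~@@*~*~*~@@*~ in place — @@ *~ @@ *~ *~ *~ @@ *~ @@ *~ @@ *~ *~ *~ @@ *~ — and concatenate.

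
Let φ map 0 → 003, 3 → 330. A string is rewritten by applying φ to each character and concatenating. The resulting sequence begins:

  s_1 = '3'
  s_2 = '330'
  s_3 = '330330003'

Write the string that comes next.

330330003330330003003003330

Expanding 330330003: 3→330, 3→330, 0→003, 3→330, 3→330, 0→003, 0→003, 0→003, 3→330. Concatenated: 330 330 003 330 330 003 003 003 330.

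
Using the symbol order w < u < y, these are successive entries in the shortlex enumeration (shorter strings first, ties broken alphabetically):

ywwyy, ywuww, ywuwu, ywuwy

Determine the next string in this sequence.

Find the rightmost character of ywuwy below y, bump it to the next letter, and reset everything to its right to w.

ywuuw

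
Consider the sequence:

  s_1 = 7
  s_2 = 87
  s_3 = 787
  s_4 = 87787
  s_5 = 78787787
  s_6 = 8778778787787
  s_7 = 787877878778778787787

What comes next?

8778778787787787877878778778787787

This is a Fibonacci-style word recurrence s(k) = s(k−2)·s(k−1): e.g. 7·87 = 787.
Continuing: 8778778787787 · 787877878778778787787 gives term 8.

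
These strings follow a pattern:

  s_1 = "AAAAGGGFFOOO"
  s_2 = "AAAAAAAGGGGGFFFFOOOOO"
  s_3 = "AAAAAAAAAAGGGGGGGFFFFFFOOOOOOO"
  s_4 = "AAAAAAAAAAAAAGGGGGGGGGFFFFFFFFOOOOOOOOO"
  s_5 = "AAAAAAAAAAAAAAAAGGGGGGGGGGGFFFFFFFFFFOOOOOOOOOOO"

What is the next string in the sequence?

Reading off run lengths: A runs 4, 7, 10, 13, 16; G runs 3, 5, 7, 9, 11; F runs 2, 4, 6, 8, 10; O runs 3, 5, 7, 9, 11 — each is linear in n (n = 1, 2, …).
Setting n = 6 gives 19, 13, 12, 13 characters in each block.

AAAAAAAAAAAAAAAAAAAGGGGGGGGGGGGGFFFFFFFFFFFFOOOOOOOOOOOOO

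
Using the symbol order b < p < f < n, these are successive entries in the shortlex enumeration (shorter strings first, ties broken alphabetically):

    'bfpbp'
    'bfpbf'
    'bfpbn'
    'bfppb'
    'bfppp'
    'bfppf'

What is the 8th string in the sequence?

bfpfb

Continuing the enumeration 2 steps past bfppf: bfppf → bfppn → (answer).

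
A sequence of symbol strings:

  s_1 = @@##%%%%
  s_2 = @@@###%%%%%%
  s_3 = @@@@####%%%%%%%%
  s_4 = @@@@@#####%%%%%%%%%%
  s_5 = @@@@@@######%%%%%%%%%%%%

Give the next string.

@@@@@@@#######%%%%%%%%%%%%%%

The n-th term is n @'s then n #'s then 2n %'s, where the shown terms are n = 2, 3, 4, 5, 6.
At n = 7 the blocks have lengths 7, 7, 14.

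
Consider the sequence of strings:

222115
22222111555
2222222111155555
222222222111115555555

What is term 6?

2222222222222111111155555555555

The n-th term is 2n+1 2's then n+1 1's then 2n-1 5's (n = 1, 2, …).
Setting n = 6 gives 13, 7, 11 characters in each block.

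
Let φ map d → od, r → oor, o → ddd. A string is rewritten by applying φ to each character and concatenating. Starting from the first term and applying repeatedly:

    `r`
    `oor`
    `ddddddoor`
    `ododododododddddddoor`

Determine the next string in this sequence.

dddoddddoddddoddddoddddoddddodododododododddddddoor

Applying the rule to each of the 21 symbols of ododododododddddddoor gives the pieces ddd od ddd od ddd od ddd od ddd od ddd od od od od od od od ddd ddd oor, which concatenate to the answer.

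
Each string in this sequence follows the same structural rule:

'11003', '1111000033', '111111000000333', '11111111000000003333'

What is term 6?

Term n consists of 2n 1's, followed by 2n 0's, followed by n 3's (n = 1, 2, …).
At n = 6 the blocks have lengths 12, 12, 6.

111111111111000000000000333333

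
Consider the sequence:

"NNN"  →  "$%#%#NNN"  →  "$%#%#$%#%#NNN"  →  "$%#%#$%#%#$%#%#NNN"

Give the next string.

The strings grow by a fixed prefix $%#%# each time.
So the next term is $%#%#·$%#%#$%#%#$%#%#NNN.

$%#%#$%#%#$%#%#$%#%#NNN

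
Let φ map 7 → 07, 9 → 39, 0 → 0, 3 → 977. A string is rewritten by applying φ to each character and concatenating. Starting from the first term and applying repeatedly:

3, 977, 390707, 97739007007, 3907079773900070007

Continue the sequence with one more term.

97739007007390707977390000700007

Replace each of the 19 characters of 3907079773900070007 in place — 977 39 0 07 0 07 39 07 07 977 39 0 0 0 07 0 0 0 07 — and concatenate.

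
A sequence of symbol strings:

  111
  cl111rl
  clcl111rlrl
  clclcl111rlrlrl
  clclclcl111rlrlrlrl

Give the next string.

s(k+1) = cl·s(k)·rl, so each term gains cl as a prefix and rl as a suffix.
So the next term is cl·clclclcl111rlrlrlrl·rl.

clclclclcl111rlrlrlrlrl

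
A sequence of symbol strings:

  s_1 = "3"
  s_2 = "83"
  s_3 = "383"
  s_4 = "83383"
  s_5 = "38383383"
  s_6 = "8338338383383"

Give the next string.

383833838338338383383

From term 3 onward, concatenate the second-to-last term with the last: 3·83 = 383, 83·383 = 83383, …
So term 7 is 38383383·8338338383383.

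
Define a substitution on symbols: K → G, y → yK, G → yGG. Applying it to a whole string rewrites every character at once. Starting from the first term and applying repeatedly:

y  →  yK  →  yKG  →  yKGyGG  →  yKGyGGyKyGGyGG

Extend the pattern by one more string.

Rewriting the 14 symbols of yKGyGGyKyGGyGG one by one yields yK G yGG yK yGG yGG yK G yK yGG yGG yK yGG yGG; concatenated:

yKGyGGyKyGGyGGyKGyKyGGyGGyKyGGyGG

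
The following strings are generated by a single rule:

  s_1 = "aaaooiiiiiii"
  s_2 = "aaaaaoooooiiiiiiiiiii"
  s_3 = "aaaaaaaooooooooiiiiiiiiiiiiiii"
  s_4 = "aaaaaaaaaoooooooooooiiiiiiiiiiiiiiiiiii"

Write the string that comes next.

aaaaaaaaaaaooooooooooooooiiiiiiiiiiiiiiiiiiiiiii

Each string has the form a^{2n+1} o^{3n-1} i^{4n+3} (n = 1, 2, …).
Setting n = 5 gives 11, 14, 23 characters in each block.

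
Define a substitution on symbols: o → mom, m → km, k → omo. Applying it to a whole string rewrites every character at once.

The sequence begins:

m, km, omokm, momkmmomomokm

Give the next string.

φ(momkmmomomokm) expands symbol-by-symbol to km mom km omo km km mom km mom km mom omo km; joining the 13 pieces gives the next term.

kmmomkmomokmkmmomkmmomkmmomomokm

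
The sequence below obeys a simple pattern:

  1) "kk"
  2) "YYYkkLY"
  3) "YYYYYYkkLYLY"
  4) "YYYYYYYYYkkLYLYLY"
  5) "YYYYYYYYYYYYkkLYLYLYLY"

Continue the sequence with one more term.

s(k+1) = YYY·s(k)·LY, so each term gains YYY as a prefix and LY as a suffix.
One more step from YYYYYYYYYYYYkkLYLYLYLY gives the answer.

YYYYYYYYYYYYYYYkkLYLYLYLYLY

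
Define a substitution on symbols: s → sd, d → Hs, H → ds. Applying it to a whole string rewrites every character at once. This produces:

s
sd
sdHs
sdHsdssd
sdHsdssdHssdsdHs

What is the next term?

sdHsdssdHssdsdHsdssdsdHssdHsdssd

φ(sdHsdssdHssdsdHs) expands symbol-by-symbol to sd Hs ds sd Hs sd sd Hs ds sd sd Hs sd Hs ds sd; joining the 16 pieces gives the next term.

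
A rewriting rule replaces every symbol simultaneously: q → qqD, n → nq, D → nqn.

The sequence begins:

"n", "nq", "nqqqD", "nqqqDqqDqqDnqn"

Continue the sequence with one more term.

Applying the rule to each of the 14 symbols of nqqqDqqDqqDnqn gives the pieces nq qqD qqD qqD nqn qqD qqD nqn qqD qqD nqn nq qqD nq, which concatenate to the answer.

nqqqDqqDqqDnqnqqDqqDnqnqqDqqDnqnnqqqDnq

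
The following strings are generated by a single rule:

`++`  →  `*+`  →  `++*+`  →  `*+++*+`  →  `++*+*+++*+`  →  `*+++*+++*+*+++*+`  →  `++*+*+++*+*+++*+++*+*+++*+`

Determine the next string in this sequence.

*+++*+++*+*+++*+++*+*+++*+*+++*+++*+*+++*+

This is a Fibonacci-style word recurrence s(k) = s(k−2)·s(k−1): e.g. ++·*+ = ++*+.
Continuing: *+++*+++*+*+++*+ · ++*+*+++*+*+++*+++*+*+++*+ gives term 8.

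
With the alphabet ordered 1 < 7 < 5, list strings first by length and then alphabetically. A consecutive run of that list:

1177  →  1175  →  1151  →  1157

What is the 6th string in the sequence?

Advancing 2 positions from 1157 through 1157 → 1155 reaches term 6.

1711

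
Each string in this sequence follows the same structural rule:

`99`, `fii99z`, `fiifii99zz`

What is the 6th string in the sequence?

Each term wraps the previous one in fii on the left and z on the right.
From fiifii99zz, 3 further steps: fiifii99zz → fiifiifii99zzz → fiifiifiifii99zzzz → (answer).

fiifiifiifiifii99zzzzz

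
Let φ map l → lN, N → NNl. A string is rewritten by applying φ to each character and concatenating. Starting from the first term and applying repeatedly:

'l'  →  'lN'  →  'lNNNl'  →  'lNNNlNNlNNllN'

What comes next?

Rewriting the 13 symbols of lNNNlNNlNNllN one by one yields lN NNl NNl NNl lN NNl NNl lN NNl NNl lN lN NNl; concatenated:

lNNNlNNlNNllNNNlNNllNNNlNNllNlNNNl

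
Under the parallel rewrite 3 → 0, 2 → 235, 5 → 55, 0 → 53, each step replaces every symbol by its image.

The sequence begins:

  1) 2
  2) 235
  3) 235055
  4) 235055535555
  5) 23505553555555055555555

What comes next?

235055535555550555555555555535555555555555555

φ(23505553555555055555555) expands symbol-by-symbol to 235 0 55 53 55 55 55 0 55 55 55 55 55 55 53 55 55 55 55 55 55 55 55; joining the 23 pieces gives the next term.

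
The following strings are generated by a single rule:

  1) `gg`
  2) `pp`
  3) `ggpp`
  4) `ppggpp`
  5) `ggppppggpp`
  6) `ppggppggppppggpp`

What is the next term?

Each term (from the third on) is the two preceding terms concatenated in order: term 3 = gg·pp = ggpp.
Continuing: ggppppggpp · ppggppggppppggpp gives term 7.

ggppppggppppggppggppppggpp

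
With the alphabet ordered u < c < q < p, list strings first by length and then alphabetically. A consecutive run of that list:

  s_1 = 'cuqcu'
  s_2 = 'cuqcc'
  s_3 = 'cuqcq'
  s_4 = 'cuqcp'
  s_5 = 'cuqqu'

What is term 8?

Stepping forward 3 times from cuqqu: cuqqu → cuqqc → cuqqq, then the target.

cuqqp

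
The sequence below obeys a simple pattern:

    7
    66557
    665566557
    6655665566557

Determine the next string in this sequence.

Every step adds 6655 at the front: s(k+1) = 6655·s(k).
One more step from 6655665566557 gives the answer.

66556655665566557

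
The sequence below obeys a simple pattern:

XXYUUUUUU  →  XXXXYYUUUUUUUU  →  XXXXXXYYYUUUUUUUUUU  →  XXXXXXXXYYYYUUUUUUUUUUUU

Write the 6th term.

Term n consists of 2n-2 X's, followed by n-1 Y's, followed by 2n+2 U's, where the shown terms are n = 2, 3, 4, 5.
Setting n = 7 gives 12, 6, 16 characters in each block.

XXXXXXXXXXXXYYYYYYUUUUUUUUUUUUUUUU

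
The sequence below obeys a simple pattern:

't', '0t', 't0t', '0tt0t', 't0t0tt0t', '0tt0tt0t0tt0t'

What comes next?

t0t0tt0t0tt0tt0t0tt0t

From term 3 onward, concatenate the second-to-last term with the last: t·0t = t0t, 0t·t0t = 0tt0t, …
Continuing: t0t0tt0t · 0tt0tt0t0tt0t gives term 7.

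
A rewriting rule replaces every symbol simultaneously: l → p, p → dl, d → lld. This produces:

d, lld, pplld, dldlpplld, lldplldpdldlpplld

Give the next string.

Rewriting the 17 symbols of lldplldpdldlpplld one by one yields p p lld dl p p lld dl lld p lld p dl dl p p lld; concatenated:

ppllddlppllddllldplldpdldlpplld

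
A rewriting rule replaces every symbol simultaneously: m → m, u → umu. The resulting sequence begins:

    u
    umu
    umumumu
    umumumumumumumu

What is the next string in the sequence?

Rewriting the 15 symbols of umumumumumumumu one by one yields umu m umu m umu m umu m umu m umu m umu m umu; concatenated:

umumumumumumumumumumumumumumumu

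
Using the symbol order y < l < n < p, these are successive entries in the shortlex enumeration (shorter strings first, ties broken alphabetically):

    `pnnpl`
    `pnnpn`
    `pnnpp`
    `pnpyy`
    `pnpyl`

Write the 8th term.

Stepping forward 3 times from pnpyl: pnpyl → pnpyn → pnpyp, then the target.

pnply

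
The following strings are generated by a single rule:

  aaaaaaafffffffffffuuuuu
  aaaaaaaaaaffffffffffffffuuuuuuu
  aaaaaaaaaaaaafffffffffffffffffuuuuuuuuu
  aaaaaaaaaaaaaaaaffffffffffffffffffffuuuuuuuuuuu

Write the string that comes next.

aaaaaaaaaaaaaaaaaaafffffffffffffffffffffffuuuuuuuuuuuuu

The n-th term is 3n-2 a's then 3n+2 f's then 2n-1 u's, where the shown terms are n = 3, 4, 5, 6.
Setting n = 7 gives 19, 23, 13 characters in each block.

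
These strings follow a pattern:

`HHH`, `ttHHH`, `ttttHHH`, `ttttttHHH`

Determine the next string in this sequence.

Each term is the previous one with tt prepended.
Applying this once more to ttttttHHH:

ttttttttHHH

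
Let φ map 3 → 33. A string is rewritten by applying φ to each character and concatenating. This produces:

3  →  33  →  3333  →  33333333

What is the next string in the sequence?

Expanding 33333333: 3→33, 3→33, 3→33, 3→33, 3→33, 3→33, 3→33, 3→33. Concatenated: 33 33 33 33 33 33 33 33.

3333333333333333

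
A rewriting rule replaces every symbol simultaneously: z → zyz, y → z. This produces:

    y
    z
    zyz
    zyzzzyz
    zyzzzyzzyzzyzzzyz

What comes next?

Replace each of the 17 characters of zyzzzyzzyzzyzzzyz in place — zyz z zyz zyz zyz z zyz zyz z zyz zyz z zyz zyz zyz z zyz — and concatenate.

zyzzzyzzyzzyzzzyzzyzzzyzzyzzzyzzyzzyzzzyz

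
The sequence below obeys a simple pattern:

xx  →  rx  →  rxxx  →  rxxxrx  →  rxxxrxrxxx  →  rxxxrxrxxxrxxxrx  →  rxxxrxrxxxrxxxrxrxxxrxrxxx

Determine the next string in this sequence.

rxxxrxrxxxrxxxrxrxxxrxrxxxrxxxrxrxxxrxxxrx

From term 3 onward, concatenate the last term with the second-to-last: rx·xx = rxxx, rxxx·rx = rxxxrx, …
Continuing: rxxxrxrxxxrxxxrxrxxxrxrxxx · rxxxrxrxxxrxxxrx gives term 8.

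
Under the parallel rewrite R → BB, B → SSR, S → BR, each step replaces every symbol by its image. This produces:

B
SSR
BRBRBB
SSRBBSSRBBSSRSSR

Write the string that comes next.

Applying the rule to each of the 16 symbols of SSRBBSSRBBSSRSSR gives the pieces BR BR BB SSR SSR BR BR BB SSR SSR BR BR BB BR BR BB, which concatenate to the answer.

BRBRBBSSRSSRBRBRBBSSRSSRBRBRBBBRBRBB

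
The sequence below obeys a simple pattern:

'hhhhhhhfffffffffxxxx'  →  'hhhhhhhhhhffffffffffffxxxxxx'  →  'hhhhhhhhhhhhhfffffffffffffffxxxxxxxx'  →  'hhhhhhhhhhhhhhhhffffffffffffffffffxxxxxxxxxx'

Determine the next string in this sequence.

Reading off run lengths: h runs 7, 10, 13, 16; f runs 9, 12, 15, 18; x runs 4, 6, 8, 10 — each is linear in n, where the shown terms are n = 3, 4, 5, 6.
For the next term, n = 7, so the run lengths are 19, 21, 12.

hhhhhhhhhhhhhhhhhhhfffffffffffffffffffffxxxxxxxxxxxx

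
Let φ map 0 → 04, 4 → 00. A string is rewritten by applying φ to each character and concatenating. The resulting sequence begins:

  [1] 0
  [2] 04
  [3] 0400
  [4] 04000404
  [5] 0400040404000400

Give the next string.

Replace each of the 16 characters of 0400040404000400 in place — 04 00 04 04 04 00 04 00 04 00 04 04 04 00 04 04 — and concatenate.

04000404040004000400040404000404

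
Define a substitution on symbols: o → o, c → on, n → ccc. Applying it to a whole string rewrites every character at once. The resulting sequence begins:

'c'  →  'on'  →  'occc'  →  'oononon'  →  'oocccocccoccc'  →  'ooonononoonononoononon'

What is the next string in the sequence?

ooocccocccocccoocccocccocccoocccocccoccc

Replace each of the 22 characters of ooonononoonononoononon in place — o o o ccc o ccc o ccc o o ccc o ccc o ccc o o ccc o ccc o ccc — and concatenate.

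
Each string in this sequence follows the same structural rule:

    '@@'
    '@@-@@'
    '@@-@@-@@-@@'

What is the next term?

Each string is two copies of the previous one joined by '-'.
So the next term is two copies of @@-@@-@@-@@ with '-' between the halves.

@@-@@-@@-@@-@@-@@-@@-@@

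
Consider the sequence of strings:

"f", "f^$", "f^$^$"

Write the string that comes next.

Each term is the previous one with ^$ appended.
One more step from f^$^$ gives the answer.

f^$^$^$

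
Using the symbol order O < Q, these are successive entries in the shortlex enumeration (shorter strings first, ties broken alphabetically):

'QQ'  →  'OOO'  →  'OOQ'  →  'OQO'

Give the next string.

Treat OQO as a base-2 numeral over the given alphabet and add one, carrying through any trailing Q's.

OQQ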